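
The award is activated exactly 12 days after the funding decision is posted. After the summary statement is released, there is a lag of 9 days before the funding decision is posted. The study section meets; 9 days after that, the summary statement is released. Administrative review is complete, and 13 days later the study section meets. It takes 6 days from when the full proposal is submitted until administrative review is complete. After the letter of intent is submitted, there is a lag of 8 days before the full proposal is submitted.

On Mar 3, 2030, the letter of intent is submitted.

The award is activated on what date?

Apr 29, 2030

The letter of intent is submitted: Mar 3, 2030.
The full proposal is submitted: Mar 3, 2030 + 8 days = Mar 11, 2030.
Administrative review is complete: Mar 11, 2030 + 6 days = Mar 17, 2030.
The study section meets: Mar 17, 2030 + 13 days = Mar 30, 2030.
The summary statement is released: Mar 30, 2030 + 9 days = Apr 8, 2030.
The funding decision is posted: Apr 8, 2030 + 9 days = Apr 17, 2030.
The award is activated: Apr 17, 2030 + 12 days = Apr 29, 2030.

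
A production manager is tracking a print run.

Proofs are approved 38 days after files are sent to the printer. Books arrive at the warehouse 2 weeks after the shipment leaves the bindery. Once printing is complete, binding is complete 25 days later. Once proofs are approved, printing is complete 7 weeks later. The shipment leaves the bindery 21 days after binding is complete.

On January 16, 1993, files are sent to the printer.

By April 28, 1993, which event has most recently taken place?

Printing is complete

Files are sent to the printer: Jan 16, 1993.
Proofs are approved: Jan 16, 1993 + 38 days = Feb 23, 1993.
Printing is complete: Feb 23, 1993 + 7 weeks = Apr 13, 1993.
Binding is complete: Apr 13, 1993 + 25 days = May 8, 1993.
The shipment leaves the bindery: May 8, 1993 + 21 days = May 29, 1993.
Books arrive at the warehouse: May 29, 1993 + 2 weeks = Jun 12, 1993.
Apr 28, 1993 falls between when printing is complete (Apr 13, 1993) and when binding is complete (May 8, 1993).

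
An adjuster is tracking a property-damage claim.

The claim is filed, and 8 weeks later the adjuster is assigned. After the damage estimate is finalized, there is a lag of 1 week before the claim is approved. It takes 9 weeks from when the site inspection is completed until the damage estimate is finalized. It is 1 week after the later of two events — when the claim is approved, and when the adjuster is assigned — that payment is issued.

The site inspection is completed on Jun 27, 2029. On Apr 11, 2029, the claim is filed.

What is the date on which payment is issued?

Sep 12, 2029

The site inspection is completed: Jun 27, 2029.
The damage estimate is finalized: Jun 27, 2029 + 9 weeks = Aug 29, 2029.
The claim is approved: Aug 29, 2029 + 1 week = Sep 5, 2029.
The claim is filed: Apr 11, 2029.
The adjuster is assigned: Apr 11, 2029 + 8 weeks = Jun 6, 2029.
Both prerequisites met — the claim is approved (Sep 5, 2029), the adjuster is assigned (Jun 6, 2029); the later is Sep 5, 2029.
Payment is issued: Sep 5, 2029 + 1 week = Sep 12, 2029.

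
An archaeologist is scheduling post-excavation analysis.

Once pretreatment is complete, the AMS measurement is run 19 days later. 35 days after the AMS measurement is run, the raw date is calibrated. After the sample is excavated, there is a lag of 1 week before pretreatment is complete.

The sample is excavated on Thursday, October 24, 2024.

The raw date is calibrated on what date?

The sample is excavated: Oct 24, 2024.
Pretreatment is complete: Oct 24, 2024 + 1 week = Oct 31, 2024.
The AMS measurement is run: Oct 31, 2024 + 19 days = Nov 19, 2024.
The raw date is calibrated: Nov 19, 2024 + 35 days = Dec 24, 2024.

Tuesday, December 24, 2024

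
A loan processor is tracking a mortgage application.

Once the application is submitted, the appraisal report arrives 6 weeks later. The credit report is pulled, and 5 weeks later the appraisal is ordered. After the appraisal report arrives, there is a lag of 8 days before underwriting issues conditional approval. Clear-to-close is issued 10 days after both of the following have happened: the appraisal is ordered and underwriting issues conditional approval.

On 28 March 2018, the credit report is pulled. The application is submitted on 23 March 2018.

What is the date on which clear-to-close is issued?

22 May 2018

The credit report is pulled: Mar 28, 2018.
The appraisal is ordered: Mar 28, 2018 + 5 weeks = May 2, 2018.
The application is submitted: Mar 23, 2018.
The appraisal report arrives: Mar 23, 2018 + 6 weeks = May 4, 2018.
Underwriting issues conditional approval: May 4, 2018 + 8 days = May 12, 2018.
Both prerequisites met — the appraisal is ordered (May 2, 2018), underwriting issues conditional approval (May 12, 2018); the later is May 12, 2018.
Clear-to-close is issued: May 12, 2018 + 10 days = May 22, 2018.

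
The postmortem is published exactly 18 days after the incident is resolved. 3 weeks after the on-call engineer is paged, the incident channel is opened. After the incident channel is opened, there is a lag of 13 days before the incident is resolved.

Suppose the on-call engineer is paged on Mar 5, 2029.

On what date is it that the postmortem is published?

Apr 26, 2029

The on-call engineer is paged: Mar 5, 2029.
The incident channel is opened: Mar 5, 2029 + 3 weeks = Mar 26, 2029.
The incident is resolved: Mar 26, 2029 + 13 days = Apr 8, 2029.
The postmortem is published: Apr 8, 2029 + 18 days = Apr 26, 2029.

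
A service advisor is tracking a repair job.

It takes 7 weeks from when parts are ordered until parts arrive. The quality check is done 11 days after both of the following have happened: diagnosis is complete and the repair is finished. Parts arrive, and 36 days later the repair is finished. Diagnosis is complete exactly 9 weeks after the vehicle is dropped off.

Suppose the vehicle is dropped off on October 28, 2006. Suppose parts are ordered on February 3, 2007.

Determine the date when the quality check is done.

May 10, 2007

The vehicle is dropped off: Oct 28, 2006.
Diagnosis is complete: Oct 28, 2006 + 9 weeks = Dec 30, 2006.
Parts are ordered: Feb 3, 2007.
Parts arrive: Feb 3, 2007 + 7 weeks = Mar 24, 2007.
The repair is finished: Mar 24, 2007 + 36 days = Apr 29, 2007.
Both prerequisites met — diagnosis is complete (Dec 30, 2006), the repair is finished (Apr 29, 2007); the later is Apr 29, 2007.
The quality check is done: Apr 29, 2007 + 11 days = May 10, 2007.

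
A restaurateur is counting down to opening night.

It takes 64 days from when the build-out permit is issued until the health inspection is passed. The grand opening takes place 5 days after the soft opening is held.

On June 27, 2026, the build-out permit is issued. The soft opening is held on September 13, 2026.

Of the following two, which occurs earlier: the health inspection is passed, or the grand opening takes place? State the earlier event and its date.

The health inspection is passed — August 30, 2026

The build-out permit is issued: Jun 27, 2026.
The health inspection is passed: Jun 27, 2026 + 64 days = Aug 30, 2026.
The soft opening is held: Sep 13, 2026.
The grand opening takes place: Sep 13, 2026 + 5 days = Sep 18, 2026.
Comparing: the health inspection is passed on Aug 30, 2026 vs the grand opening takes place on Sep 18, 2026. Earlier: the health inspection is passed.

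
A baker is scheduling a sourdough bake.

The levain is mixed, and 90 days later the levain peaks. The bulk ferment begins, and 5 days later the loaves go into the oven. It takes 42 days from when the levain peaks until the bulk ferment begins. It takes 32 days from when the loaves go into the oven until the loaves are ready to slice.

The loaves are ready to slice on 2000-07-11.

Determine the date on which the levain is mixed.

The loaves are ready to slice: Jul 11, 2000.
The loaves go into the oven: Jul 11, 2000 − 32 days = Jun 9, 2000.
The bulk ferment begins: Jun 9, 2000 − 5 days = Jun 4, 2000.
The levain peaks: Jun 4, 2000 − 42 days = Apr 23, 2000.
The levain is mixed: Apr 23, 2000 − 90 days = Jan 24, 2000.

2000-01-24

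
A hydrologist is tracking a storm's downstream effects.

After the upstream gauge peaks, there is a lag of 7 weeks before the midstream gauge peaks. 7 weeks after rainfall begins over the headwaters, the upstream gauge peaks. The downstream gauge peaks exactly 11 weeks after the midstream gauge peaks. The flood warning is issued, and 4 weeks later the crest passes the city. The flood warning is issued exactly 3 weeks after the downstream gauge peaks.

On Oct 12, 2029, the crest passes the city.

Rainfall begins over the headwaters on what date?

The crest passes the city: Oct 12, 2029.
The flood warning is issued: Oct 12, 2029 − 4 weeks = Sep 14, 2029.
The downstream gauge peaks: Sep 14, 2029 − 3 weeks = Aug 24, 2029.
The midstream gauge peaks: Aug 24, 2029 − 11 weeks = Jun 8, 2029.
The upstream gauge peaks: Jun 8, 2029 − 7 weeks = Apr 20, 2029.
Rainfall begins over the headwaters: Apr 20, 2029 − 7 weeks = Mar 2, 2029.

Mar 2, 2029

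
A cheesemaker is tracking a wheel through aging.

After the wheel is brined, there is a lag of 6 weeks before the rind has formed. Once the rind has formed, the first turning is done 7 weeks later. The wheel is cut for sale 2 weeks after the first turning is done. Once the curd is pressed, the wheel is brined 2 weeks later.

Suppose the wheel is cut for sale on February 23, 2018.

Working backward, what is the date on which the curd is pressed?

The wheel is cut for sale: Feb 23, 2018.
The first turning is done: Feb 23, 2018 − 2 weeks = Feb 9, 2018.
The rind has formed: Feb 9, 2018 − 7 weeks = Dec 22, 2017.
The wheel is brined: Dec 22, 2017 − 6 weeks = Nov 10, 2017.
The curd is pressed: Nov 10, 2017 − 2 weeks = Oct 27, 2017.

October 27, 2017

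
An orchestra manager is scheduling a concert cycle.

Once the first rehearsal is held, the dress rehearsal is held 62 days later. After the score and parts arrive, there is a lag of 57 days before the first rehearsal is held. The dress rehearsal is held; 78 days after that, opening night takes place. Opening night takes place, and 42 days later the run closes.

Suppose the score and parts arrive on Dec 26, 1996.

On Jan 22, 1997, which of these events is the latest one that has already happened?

The score and parts arrive

The score and parts arrive: Dec 26, 1996.
The first rehearsal is held: Dec 26, 1996 + 57 days = Feb 21, 1997.
The dress rehearsal is held: Feb 21, 1997 + 62 days = Apr 24, 1997.
Opening night takes place: Apr 24, 1997 + 78 days = Jul 11, 1997.
The run closes: Jul 11, 1997 + 42 days = Aug 22, 1997.
Jan 22, 1997 falls between when the score and parts arrive (Dec 26, 1996) and when the first rehearsal is held (Feb 21, 1997).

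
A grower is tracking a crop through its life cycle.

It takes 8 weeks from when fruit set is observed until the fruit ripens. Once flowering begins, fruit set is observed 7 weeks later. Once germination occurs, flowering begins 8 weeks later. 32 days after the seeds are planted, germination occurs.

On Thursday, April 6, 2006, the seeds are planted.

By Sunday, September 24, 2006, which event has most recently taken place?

Fruit set is observed

The seeds are planted: Apr 6, 2006.
Germination occurs: Apr 6, 2006 + 32 days = May 8, 2006.
Flowering begins: May 8, 2006 + 8 weeks = Jul 3, 2006.
Fruit set is observed: Jul 3, 2006 + 7 weeks = Aug 21, 2006.
The fruit ripens: Aug 21, 2006 + 8 weeks = Oct 16, 2006.
Sep 24, 2006 falls between when fruit set is observed (Aug 21, 2006) and when the fruit ripens (Oct 16, 2006).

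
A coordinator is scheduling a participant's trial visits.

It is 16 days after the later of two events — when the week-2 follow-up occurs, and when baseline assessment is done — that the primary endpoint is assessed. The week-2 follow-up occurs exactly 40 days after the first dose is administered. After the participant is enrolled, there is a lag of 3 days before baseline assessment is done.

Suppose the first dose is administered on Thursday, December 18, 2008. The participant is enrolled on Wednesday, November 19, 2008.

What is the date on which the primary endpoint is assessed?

Thursday, February 12, 2009

The first dose is administered: Dec 18, 2008.
The week-2 follow-up occurs: Dec 18, 2008 + 40 days = Jan 27, 2009.
The participant is enrolled: Nov 19, 2008.
Baseline assessment is done: Nov 19, 2008 + 3 days = Nov 22, 2008.
Both prerequisites met — the week-2 follow-up occurs (Jan 27, 2009), baseline assessment is done (Nov 22, 2008); the later is Jan 27, 2009.
The primary endpoint is assessed: Jan 27, 2009 + 16 days = Feb 12, 2009.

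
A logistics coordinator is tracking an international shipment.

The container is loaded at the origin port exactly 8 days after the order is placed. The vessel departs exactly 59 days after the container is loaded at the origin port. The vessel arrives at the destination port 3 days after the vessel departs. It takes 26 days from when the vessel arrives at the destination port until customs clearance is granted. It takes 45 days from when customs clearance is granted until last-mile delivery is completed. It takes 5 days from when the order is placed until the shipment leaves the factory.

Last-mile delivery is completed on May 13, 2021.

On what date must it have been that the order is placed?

December 23, 2020

Last-mile delivery is completed: May 13, 2021.
Customs clearance is granted: May 13, 2021 − 45 days = Mar 29, 2021.
The vessel arrives at the destination port: Mar 29, 2021 − 26 days = Mar 3, 2021.
The vessel departs: Mar 3, 2021 − 3 days = Feb 28, 2021.
The container is loaded at the origin port: Feb 28, 2021 − 59 days = Dec 31, 2020.
The order is placed: Dec 31, 2020 − 8 days = Dec 23, 2020.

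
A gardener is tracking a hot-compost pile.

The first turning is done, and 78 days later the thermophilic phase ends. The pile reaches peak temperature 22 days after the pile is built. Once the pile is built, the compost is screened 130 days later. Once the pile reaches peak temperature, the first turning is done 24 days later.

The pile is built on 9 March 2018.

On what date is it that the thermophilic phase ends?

The pile is built: Mar 9, 2018.
The pile reaches peak temperature: Mar 9, 2018 + 22 days = Mar 31, 2018.
The first turning is done: Mar 31, 2018 + 24 days = Apr 24, 2018.
The thermophilic phase ends: Apr 24, 2018 + 78 days = Jul 11, 2018.

11 July 2018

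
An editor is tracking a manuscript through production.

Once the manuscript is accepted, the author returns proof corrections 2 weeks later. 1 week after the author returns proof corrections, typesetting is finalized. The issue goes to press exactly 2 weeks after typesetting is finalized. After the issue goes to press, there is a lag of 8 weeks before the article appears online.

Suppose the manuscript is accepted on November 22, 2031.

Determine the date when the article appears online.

The manuscript is accepted: Nov 22, 2031.
The author returns proof corrections: Nov 22, 2031 + 2 weeks = Dec 6, 2031.
Typesetting is finalized: Dec 6, 2031 + 1 week = Dec 13, 2031.
The issue goes to press: Dec 13, 2031 + 2 weeks = Dec 27, 2031.
The article appears online: Dec 27, 2031 + 8 weeks = Feb 21, 2032.

February 21, 2032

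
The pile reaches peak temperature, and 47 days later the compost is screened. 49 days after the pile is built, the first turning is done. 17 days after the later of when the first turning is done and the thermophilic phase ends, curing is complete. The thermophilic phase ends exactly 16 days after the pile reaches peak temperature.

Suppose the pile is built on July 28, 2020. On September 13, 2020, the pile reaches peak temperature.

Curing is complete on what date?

The pile is built: Jul 28, 2020.
The first turning is done: Jul 28, 2020 + 49 days = Sep 15, 2020.
The pile reaches peak temperature: Sep 13, 2020.
The thermophilic phase ends: Sep 13, 2020 + 16 days = Sep 29, 2020.
Both prerequisites met — the first turning is done (Sep 15, 2020), the thermophilic phase ends (Sep 29, 2020); the later is Sep 29, 2020.
Curing is complete: Sep 29, 2020 + 17 days = Oct 16, 2020.

October 16, 2020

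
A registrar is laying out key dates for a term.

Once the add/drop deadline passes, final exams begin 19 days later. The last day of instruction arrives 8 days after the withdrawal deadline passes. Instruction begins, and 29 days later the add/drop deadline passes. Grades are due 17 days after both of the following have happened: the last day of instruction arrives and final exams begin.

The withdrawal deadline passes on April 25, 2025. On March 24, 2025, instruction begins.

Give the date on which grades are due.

May 28, 2025

The withdrawal deadline passes: Apr 25, 2025.
The last day of instruction arrives: Apr 25, 2025 + 8 days = May 3, 2025.
Instruction begins: Mar 24, 2025.
The add/drop deadline passes: Mar 24, 2025 + 29 days = Apr 22, 2025.
Final exams begin: Apr 22, 2025 + 19 days = May 11, 2025.
Both prerequisites met — the last day of instruction arrives (May 3, 2025), final exams begin (May 11, 2025); the later is May 11, 2025.
Grades are due: May 11, 2025 + 17 days = May 28, 2025.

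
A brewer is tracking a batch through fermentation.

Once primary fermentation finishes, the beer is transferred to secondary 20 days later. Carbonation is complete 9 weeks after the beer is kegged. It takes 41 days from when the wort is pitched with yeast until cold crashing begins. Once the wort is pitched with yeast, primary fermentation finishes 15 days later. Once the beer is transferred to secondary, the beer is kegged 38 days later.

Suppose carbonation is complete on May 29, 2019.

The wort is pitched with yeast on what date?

Jan 13, 2019

Carbonation is complete: May 29, 2019.
The beer is kegged: May 29, 2019 − 9 weeks = Mar 27, 2019.
The beer is transferred to secondary: Mar 27, 2019 − 38 days = Feb 17, 2019.
Primary fermentation finishes: Feb 17, 2019 − 20 days = Jan 28, 2019.
The wort is pitched with yeast: Jan 28, 2019 − 15 days = Jan 13, 2019.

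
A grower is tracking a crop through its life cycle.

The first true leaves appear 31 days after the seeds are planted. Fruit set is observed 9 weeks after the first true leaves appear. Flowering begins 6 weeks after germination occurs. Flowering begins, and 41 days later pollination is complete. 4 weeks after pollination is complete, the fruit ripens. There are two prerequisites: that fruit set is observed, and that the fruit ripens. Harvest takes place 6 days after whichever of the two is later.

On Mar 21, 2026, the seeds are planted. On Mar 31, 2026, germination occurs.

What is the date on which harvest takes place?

The seeds are planted: Mar 21, 2026.
The first true leaves appear: Mar 21, 2026 + 31 days = Apr 21, 2026.
Fruit set is observed: Apr 21, 2026 + 9 weeks = Jun 23, 2026.
Germination occurs: Mar 31, 2026.
Flowering begins: Mar 31, 2026 + 6 weeks = May 12, 2026.
Pollination is complete: May 12, 2026 + 41 days = Jun 22, 2026.
The fruit ripens: Jun 22, 2026 + 4 weeks = Jul 20, 2026.
Both prerequisites met — fruit set is observed (Jun 23, 2026), the fruit ripens (Jul 20, 2026); the later is Jul 20, 2026.
Harvest takes place: Jul 20, 2026 + 6 days = Jul 26, 2026.

Jul 26, 2026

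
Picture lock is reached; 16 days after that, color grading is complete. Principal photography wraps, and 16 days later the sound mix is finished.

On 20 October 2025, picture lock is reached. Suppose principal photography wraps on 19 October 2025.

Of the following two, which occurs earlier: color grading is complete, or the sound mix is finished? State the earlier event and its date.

The sound mix is finished — 4 November 2025

Picture lock is reached: Oct 20, 2025.
Color grading is complete: Oct 20, 2025 + 16 days = Nov 5, 2025.
Principal photography wraps: Oct 19, 2025.
The sound mix is finished: Oct 19, 2025 + 16 days = Nov 4, 2025.
Comparing: color grading is complete on Nov 5, 2025 vs the sound mix is finished on Nov 4, 2025. Earlier: the sound mix is finished.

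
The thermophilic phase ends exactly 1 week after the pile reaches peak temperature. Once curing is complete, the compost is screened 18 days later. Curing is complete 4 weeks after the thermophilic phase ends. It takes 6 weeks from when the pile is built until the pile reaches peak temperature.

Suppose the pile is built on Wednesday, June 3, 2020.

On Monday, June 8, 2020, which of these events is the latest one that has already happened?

The pile is built: Jun 3, 2020.
The pile reaches peak temperature: Jun 3, 2020 + 6 weeks = Jul 15, 2020.
The thermophilic phase ends: Jul 15, 2020 + 1 week = Jul 22, 2020.
Curing is complete: Jul 22, 2020 + 4 weeks = Aug 19, 2020.
The compost is screened: Aug 19, 2020 + 18 days = Sep 6, 2020.
Jun 8, 2020 falls between when the pile is built (Jun 3, 2020) and when the pile reaches peak temperature (Jul 15, 2020).

The pile is built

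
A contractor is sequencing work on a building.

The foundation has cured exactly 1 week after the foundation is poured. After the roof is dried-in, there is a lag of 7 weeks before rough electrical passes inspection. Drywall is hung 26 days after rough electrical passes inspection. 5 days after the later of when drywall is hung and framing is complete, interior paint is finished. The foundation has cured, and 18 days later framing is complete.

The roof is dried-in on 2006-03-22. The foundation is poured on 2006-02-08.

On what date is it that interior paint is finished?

2006-06-10

The roof is dried-in: Mar 22, 2006.
Rough electrical passes inspection: Mar 22, 2006 + 7 weeks = May 10, 2006.
Drywall is hung: May 10, 2006 + 26 days = Jun 5, 2006.
The foundation is poured: Feb 8, 2006.
The foundation has cured: Feb 8, 2006 + 1 week = Feb 15, 2006.
Framing is complete: Feb 15, 2006 + 18 days = Mar 5, 2006.
Both prerequisites met — drywall is hung (Jun 5, 2006), framing is complete (Mar 5, 2006); the later is Jun 5, 2006.
Interior paint is finished: Jun 5, 2006 + 5 days = Jun 10, 2006.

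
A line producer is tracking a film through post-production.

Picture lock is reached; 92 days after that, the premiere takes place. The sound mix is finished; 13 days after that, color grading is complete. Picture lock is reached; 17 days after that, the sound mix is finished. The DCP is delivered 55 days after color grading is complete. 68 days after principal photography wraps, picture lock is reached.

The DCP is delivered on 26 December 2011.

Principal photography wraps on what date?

26 July 2011

The DCP is delivered: Dec 26, 2011.
Color grading is complete: Dec 26, 2011 − 55 days = Nov 1, 2011.
The sound mix is finished: Nov 1, 2011 − 13 days = Oct 19, 2011.
Picture lock is reached: Oct 19, 2011 − 17 days = Oct 2, 2011.
Principal photography wraps: Oct 2, 2011 − 68 days = Jul 26, 2011.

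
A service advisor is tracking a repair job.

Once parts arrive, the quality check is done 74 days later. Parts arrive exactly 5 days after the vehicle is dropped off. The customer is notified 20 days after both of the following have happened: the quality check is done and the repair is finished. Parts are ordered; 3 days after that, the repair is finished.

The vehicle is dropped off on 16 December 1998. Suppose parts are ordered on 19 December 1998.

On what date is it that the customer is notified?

25 March 1999

The vehicle is dropped off: Dec 16, 1998.
Parts arrive: Dec 16, 1998 + 5 days = Dec 21, 1998.
The quality check is done: Dec 21, 1998 + 74 days = Mar 5, 1999.
Parts are ordered: Dec 19, 1998.
The repair is finished: Dec 19, 1998 + 3 days = Dec 22, 1998.
Both prerequisites met — the quality check is done (Mar 5, 1999), the repair is finished (Dec 22, 1998); the later is Mar 5, 1999.
The customer is notified: Mar 5, 1999 + 20 days = Mar 25, 1999.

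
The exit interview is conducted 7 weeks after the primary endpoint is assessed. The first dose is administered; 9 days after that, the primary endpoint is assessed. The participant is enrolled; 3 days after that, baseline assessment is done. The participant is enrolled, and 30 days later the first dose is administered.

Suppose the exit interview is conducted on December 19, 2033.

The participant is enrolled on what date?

September 22, 2033

The exit interview is conducted: Dec 19, 2033.
The primary endpoint is assessed: Dec 19, 2033 − 7 weeks = Oct 31, 2033.
The first dose is administered: Oct 31, 2033 − 9 days = Oct 22, 2033.
The participant is enrolled: Oct 22, 2033 − 30 days = Sep 22, 2033.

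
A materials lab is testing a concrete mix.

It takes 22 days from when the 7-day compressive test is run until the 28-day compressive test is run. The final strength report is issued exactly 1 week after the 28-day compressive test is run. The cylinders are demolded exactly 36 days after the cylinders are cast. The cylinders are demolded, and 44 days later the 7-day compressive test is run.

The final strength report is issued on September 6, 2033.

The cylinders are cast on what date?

May 20, 2033

The final strength report is issued: Sep 6, 2033.
The 28-day compressive test is run: Sep 6, 2033 − 1 week = Aug 30, 2033.
The 7-day compressive test is run: Aug 30, 2033 − 22 days = Aug 8, 2033.
The cylinders are demolded: Aug 8, 2033 − 44 days = Jun 25, 2033.
The cylinders are cast: Jun 25, 2033 − 36 days = May 20, 2033.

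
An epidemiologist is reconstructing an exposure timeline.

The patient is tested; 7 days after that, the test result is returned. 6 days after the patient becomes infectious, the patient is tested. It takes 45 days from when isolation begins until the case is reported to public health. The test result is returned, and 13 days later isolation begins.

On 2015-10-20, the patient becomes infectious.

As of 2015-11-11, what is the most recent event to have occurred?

The patient becomes infectious: Oct 20, 2015.
The patient is tested: Oct 20, 2015 + 6 days = Oct 26, 2015.
The test result is returned: Oct 26, 2015 + 7 days = Nov 2, 2015.
Isolation begins: Nov 2, 2015 + 13 days = Nov 15, 2015.
The case is reported to public health: Nov 15, 2015 + 45 days = Dec 30, 2015.
Nov 11, 2015 falls between when the test result is returned (Nov 2, 2015) and when isolation begins (Nov 15, 2015).

The test result is returned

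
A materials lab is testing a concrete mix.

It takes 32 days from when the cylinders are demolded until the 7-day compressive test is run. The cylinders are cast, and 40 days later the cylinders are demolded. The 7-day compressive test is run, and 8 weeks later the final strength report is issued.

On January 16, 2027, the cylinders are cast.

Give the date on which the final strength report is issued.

May 24, 2027

The cylinders are cast: Jan 16, 2027.
The cylinders are demolded: Jan 16, 2027 + 40 days = Feb 25, 2027.
The 7-day compressive test is run: Feb 25, 2027 + 32 days = Mar 29, 2027.
The final strength report is issued: Mar 29, 2027 + 8 weeks = May 24, 2027.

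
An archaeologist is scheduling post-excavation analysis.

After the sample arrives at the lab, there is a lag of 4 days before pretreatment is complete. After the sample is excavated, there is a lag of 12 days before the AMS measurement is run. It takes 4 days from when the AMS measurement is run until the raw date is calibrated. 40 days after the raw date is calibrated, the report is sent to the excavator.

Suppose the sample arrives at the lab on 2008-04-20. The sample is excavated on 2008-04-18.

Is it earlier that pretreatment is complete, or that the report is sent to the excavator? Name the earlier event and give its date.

Pretreatment is complete — 2008-04-24

The sample arrives at the lab: Apr 20, 2008.
Pretreatment is complete: Apr 20, 2008 + 4 days = Apr 24, 2008.
The sample is excavated: Apr 18, 2008.
The AMS measurement is run: Apr 18, 2008 + 12 days = Apr 30, 2008.
The raw date is calibrated: Apr 30, 2008 + 4 days = May 4, 2008.
The report is sent to the excavator: May 4, 2008 + 40 days = Jun 13, 2008.
Comparing: pretreatment is complete on Apr 24, 2008 vs the report is sent to the excavator on Jun 13, 2008. Earlier: pretreatment is complete.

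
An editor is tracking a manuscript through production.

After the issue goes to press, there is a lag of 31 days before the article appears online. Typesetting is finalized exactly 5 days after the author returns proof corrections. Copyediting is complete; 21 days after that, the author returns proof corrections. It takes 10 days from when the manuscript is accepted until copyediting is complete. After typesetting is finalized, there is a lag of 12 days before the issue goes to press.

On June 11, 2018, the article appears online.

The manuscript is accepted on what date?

The article appears online: Jun 11, 2018.
The issue goes to press: Jun 11, 2018 − 31 days = May 11, 2018.
Typesetting is finalized: May 11, 2018 − 12 days = Apr 29, 2018.
The author returns proof corrections: Apr 29, 2018 − 5 days = Apr 24, 2018.
Copyediting is complete: Apr 24, 2018 − 21 days = Apr 3, 2018.
The manuscript is accepted: Apr 3, 2018 − 10 days = Mar 24, 2018.

March 24, 2018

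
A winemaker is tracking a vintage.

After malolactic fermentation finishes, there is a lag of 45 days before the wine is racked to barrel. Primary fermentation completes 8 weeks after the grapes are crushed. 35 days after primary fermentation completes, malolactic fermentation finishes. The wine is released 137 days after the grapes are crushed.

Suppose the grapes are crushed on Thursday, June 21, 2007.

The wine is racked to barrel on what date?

Sunday, November 4, 2007

The grapes are crushed: Jun 21, 2007.
Primary fermentation completes: Jun 21, 2007 + 8 weeks = Aug 16, 2007.
Malolactic fermentation finishes: Aug 16, 2007 + 35 days = Sep 20, 2007.
The wine is racked to barrel: Sep 20, 2007 + 45 days = Nov 4, 2007.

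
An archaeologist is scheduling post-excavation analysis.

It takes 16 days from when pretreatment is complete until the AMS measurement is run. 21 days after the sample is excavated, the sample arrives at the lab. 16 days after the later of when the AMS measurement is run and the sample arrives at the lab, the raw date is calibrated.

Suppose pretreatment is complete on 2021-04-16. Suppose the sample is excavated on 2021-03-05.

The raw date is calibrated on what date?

Pretreatment is complete: Apr 16, 2021.
The AMS measurement is run: Apr 16, 2021 + 16 days = May 2, 2021.
The sample is excavated: Mar 5, 2021.
The sample arrives at the lab: Mar 5, 2021 + 21 days = Mar 26, 2021.
Both prerequisites met — the AMS measurement is run (May 2, 2021), the sample arrives at the lab (Mar 26, 2021); the later is May 2, 2021.
The raw date is calibrated: May 2, 2021 + 16 days = May 18, 2021.

2021-05-18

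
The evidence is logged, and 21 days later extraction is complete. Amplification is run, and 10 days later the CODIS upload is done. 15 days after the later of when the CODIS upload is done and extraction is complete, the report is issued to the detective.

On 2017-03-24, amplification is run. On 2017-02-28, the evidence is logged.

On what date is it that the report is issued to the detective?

Amplification is run: Mar 24, 2017.
The CODIS upload is done: Mar 24, 2017 + 10 days = Apr 3, 2017.
The evidence is logged: Feb 28, 2017.
Extraction is complete: Feb 28, 2017 + 21 days = Mar 21, 2017.
Both prerequisites met — the CODIS upload is done (Apr 3, 2017), extraction is complete (Mar 21, 2017); the later is Apr 3, 2017.
The report is issued to the detective: Apr 3, 2017 + 15 days = Apr 18, 2017.

2017-04-18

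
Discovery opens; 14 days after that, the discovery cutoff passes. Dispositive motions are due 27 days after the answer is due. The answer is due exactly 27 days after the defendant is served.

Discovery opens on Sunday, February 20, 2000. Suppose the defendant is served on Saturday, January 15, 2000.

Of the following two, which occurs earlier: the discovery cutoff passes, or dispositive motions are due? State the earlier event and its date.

The discovery cutoff passes — Sunday, March 5, 2000

Discovery opens: Feb 20, 2000.
The discovery cutoff passes: Feb 20, 2000 + 14 days = Mar 5, 2000.
The defendant is served: Jan 15, 2000.
The answer is due: Jan 15, 2000 + 27 days = Feb 11, 2000.
Dispositive motions are due: Feb 11, 2000 + 27 days = Mar 9, 2000.
Comparing: the discovery cutoff passes on Mar 5, 2000 vs dispositive motions are due on Mar 9, 2000. Earlier: the discovery cutoff passes.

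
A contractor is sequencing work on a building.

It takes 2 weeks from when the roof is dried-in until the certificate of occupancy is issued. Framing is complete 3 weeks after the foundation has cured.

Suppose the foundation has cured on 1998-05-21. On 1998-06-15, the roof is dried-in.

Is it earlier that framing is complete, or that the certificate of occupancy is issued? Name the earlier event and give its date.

Framing is complete — 1998-06-11

The foundation has cured: May 21, 1998.
Framing is complete: May 21, 1998 + 3 weeks = Jun 11, 1998.
The roof is dried-in: Jun 15, 1998.
The certificate of occupancy is issued: Jun 15, 1998 + 2 weeks = Jun 29, 1998.
Comparing: framing is complete on Jun 11, 1998 vs the certificate of occupancy is issued on Jun 29, 1998. Earlier: framing is complete.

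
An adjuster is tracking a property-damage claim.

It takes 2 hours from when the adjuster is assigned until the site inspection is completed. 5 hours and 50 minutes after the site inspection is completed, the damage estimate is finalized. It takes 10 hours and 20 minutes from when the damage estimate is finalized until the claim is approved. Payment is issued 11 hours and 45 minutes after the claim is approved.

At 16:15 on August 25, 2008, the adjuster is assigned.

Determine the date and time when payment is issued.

The adjuster is assigned: 16:15 Aug 25, 2008.
The site inspection is completed: 16:15 Aug 25, 2008 + 2h = 18:15 Aug 25, 2008.
The damage estimate is finalized: 18:15 Aug 25, 2008 + 5h50m = 00:05 Aug 26, 2008.
The claim is approved: 00:05 Aug 26, 2008 + 10h20m = 10:25 Aug 26, 2008.
Payment is issued: 10:25 Aug 26, 2008 + 11h45m = 22:10 Aug 26, 2008.

22:10 on August 26, 2008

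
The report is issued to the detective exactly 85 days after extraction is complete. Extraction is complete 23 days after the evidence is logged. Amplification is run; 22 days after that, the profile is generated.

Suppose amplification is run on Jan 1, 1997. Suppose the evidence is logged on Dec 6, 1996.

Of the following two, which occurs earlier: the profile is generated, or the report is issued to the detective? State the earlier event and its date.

The profile is generated — Jan 23, 1997

Amplification is run: Jan 1, 1997.
The profile is generated: Jan 1, 1997 + 22 days = Jan 23, 1997.
The evidence is logged: Dec 6, 1996.
Extraction is complete: Dec 6, 1996 + 23 days = Dec 29, 1996.
The report is issued to the detective: Dec 29, 1996 + 85 days = Mar 24, 1997.
Comparing: the profile is generated on Jan 23, 1997 vs the report is issued to the detective on Mar 24, 1997. Earlier: the profile is generated.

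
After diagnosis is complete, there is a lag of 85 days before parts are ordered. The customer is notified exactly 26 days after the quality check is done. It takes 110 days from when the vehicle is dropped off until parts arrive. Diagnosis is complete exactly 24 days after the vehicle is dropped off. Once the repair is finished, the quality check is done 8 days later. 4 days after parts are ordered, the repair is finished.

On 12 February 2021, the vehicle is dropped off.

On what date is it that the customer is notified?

The vehicle is dropped off: Feb 12, 2021.
Diagnosis is complete: Feb 12, 2021 + 24 days = Mar 8, 2021.
Parts are ordered: Mar 8, 2021 + 85 days = Jun 1, 2021.
The repair is finished: Jun 1, 2021 + 4 days = Jun 5, 2021.
The quality check is done: Jun 5, 2021 + 8 days = Jun 13, 2021.
The customer is notified: Jun 13, 2021 + 26 days = Jul 9, 2021.

9 July 2021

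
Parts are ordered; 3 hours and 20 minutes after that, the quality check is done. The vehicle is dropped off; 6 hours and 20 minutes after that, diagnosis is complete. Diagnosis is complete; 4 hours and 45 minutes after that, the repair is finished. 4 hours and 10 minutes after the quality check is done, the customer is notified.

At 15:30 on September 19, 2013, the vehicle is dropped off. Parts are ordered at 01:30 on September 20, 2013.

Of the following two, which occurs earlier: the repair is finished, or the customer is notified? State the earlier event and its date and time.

The repair is finished — 02:35 on September 20, 2013

The vehicle is dropped off: 15:30 Sep 19, 2013.
Diagnosis is complete: 15:30 Sep 19, 2013 + 6h20m = 21:50 Sep 19, 2013.
The repair is finished: 21:50 Sep 19, 2013 + 4h45m = 02:35 Sep 20, 2013.
Parts are ordered: 01:30 Sep 20, 2013.
The quality check is done: 01:30 Sep 20, 2013 + 3h20m = 04:50 Sep 20, 2013.
The customer is notified: 04:50 Sep 20, 2013 + 4h10m = 09:00 Sep 20, 2013.
Comparing: the repair is finished at 02:35 Sep 20, 2013 vs the customer is notified at 09:00 Sep 20, 2013. Earlier: the repair is finished.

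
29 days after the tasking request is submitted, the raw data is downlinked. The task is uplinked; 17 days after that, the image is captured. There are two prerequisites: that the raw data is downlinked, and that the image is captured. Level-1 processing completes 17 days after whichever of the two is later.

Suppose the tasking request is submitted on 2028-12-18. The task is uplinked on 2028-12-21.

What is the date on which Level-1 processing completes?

2029-02-02

The tasking request is submitted: Dec 18, 2028.
The raw data is downlinked: Dec 18, 2028 + 29 days = Jan 16, 2029.
The task is uplinked: Dec 21, 2028.
The image is captured: Dec 21, 2028 + 17 days = Jan 7, 2029.
Both prerequisites met — the raw data is downlinked (Jan 16, 2029), the image is captured (Jan 7, 2029); the later is Jan 16, 2029.
Level-1 processing completes: Jan 16, 2029 + 17 days = Feb 2, 2029.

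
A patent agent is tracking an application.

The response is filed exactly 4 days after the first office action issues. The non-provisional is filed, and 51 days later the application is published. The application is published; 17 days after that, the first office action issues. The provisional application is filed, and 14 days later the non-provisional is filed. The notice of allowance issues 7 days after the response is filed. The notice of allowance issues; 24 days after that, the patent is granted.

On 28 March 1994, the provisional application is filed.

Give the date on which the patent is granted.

The provisional application is filed: Mar 28, 1994.
The non-provisional is filed: Mar 28, 1994 + 14 days = Apr 11, 1994.
The application is published: Apr 11, 1994 + 51 days = Jun 1, 1994.
The first office action issues: Jun 1, 1994 + 17 days = Jun 18, 1994.
The response is filed: Jun 18, 1994 + 4 days = Jun 22, 1994.
The notice of allowance issues: Jun 22, 1994 + 7 days = Jun 29, 1994.
The patent is granted: Jun 29, 1994 + 24 days = Jul 23, 1994.

23 July 1994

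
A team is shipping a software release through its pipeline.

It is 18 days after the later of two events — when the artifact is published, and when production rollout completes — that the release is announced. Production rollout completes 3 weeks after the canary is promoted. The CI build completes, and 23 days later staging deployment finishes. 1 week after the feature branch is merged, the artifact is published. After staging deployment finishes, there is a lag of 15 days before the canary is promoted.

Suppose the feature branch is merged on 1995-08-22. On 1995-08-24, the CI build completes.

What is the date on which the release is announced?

The feature branch is merged: Aug 22, 1995.
The artifact is published: Aug 22, 1995 + 1 week = Aug 29, 1995.
The CI build completes: Aug 24, 1995.
Staging deployment finishes: Aug 24, 1995 + 23 days = Sep 16, 1995.
The canary is promoted: Sep 16, 1995 + 15 days = Oct 1, 1995.
Production rollout completes: Oct 1, 1995 + 3 weeks = Oct 22, 1995.
Both prerequisites met — the artifact is published (Aug 29, 1995), production rollout completes (Oct 22, 1995); the later is Oct 22, 1995.
The release is announced: Oct 22, 1995 + 18 days = Nov 9, 1995.

1995-11-09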